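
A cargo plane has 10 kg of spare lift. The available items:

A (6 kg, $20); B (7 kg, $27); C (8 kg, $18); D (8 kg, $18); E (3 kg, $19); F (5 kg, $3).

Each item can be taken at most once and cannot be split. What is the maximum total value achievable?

$46

This is a 0/1 knapsack; check combinations near the capacity.
- B+E: weight 7+3=10, value 27+19=46
- A+E: weight 6+3=9, value 20+19=39
- B: weight 7, value 27
Best: $46.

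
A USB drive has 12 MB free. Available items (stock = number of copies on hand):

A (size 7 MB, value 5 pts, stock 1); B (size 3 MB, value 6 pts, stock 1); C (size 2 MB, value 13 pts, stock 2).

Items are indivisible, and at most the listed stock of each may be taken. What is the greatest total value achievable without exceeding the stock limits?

Top feasible selections:
- 1×B + 2×C: size 7, value 32
- 1×A + 2×C: size 11, value 31
- 2×C: size 4, value 26
- 1×A + 1×B + 1×C: size 12, value 24
Best: 32 pts.

32 pts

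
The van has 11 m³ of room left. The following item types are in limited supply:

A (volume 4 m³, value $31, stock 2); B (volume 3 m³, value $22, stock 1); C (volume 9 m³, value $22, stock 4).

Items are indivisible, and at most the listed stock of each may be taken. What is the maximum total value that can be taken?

Top feasible selections:
- 2×A + 1×B: volume 11, value 84
- 2×A: volume 8, value 62
- 1×A + 1×B: volume 7, value 53
- 1×A: volume 4, value 31
Best: $84.

$84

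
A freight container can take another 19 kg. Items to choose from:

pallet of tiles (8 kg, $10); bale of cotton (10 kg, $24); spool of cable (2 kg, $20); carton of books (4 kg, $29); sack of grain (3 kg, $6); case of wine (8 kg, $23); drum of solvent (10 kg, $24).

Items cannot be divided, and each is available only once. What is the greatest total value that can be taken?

Check high-value combinations within 19 kg:
- bale of cotton+spool of cable+carton of books+sack of grain: weight 10+2+4+3=19, value 24+20+29+6=79
- spool of cable+carton of books+sack of grain+drum of solvent: weight 2+4+3+10=19, value 20+29+6+24=79
- spool of cable+carton of books+sack of grain+case of wine: weight 2+4+3+8=17, value 20+29+6+23=78
- bale of cotton+spool of cable+carton of books: weight 10+2+4=16, value 24+20+29=73
- spool of cable+carton of books+drum of solvent: weight 2+4+10=16, value 20+29+24=73
Best: $79.

$79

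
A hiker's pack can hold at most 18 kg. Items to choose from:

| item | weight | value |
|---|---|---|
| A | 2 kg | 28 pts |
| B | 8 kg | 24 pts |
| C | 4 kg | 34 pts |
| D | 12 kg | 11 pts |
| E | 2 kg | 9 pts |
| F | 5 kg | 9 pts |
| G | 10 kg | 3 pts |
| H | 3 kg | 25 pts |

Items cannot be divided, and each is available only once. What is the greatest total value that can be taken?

Check high-value combinations within 18 kg:
- A+B+C+H: weight 2+8+4+3=17, value 28+24+34+25=111
- A+C+E+F+H: weight 2+4+2+5+3=16, value 28+34+9+9+25=105
- A+C+E+H: weight 2+4+2+3=11, value 28+34+9+25=96
- A+C+F+H: weight 2+4+5+3=14, value 28+34+9+25=96
- A+B+C+E: weight 2+8+4+2=16, value 28+24+34+9=95
Best: 111 pts.

111 pts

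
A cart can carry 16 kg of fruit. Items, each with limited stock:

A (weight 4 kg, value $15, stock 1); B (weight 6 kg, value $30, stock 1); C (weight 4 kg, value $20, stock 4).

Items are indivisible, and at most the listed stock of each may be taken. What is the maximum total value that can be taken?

Best selections within weight 16 and stock limits:
- 4×C: weight 16, value 80
- 1×A + 3×C: weight 16, value 75
- 1×B + 2×C: weight 14, value 70
Best: $80.

$80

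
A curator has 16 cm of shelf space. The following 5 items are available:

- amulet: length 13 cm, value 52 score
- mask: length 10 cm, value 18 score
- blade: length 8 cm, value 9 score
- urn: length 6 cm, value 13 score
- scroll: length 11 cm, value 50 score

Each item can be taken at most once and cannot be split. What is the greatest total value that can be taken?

Check high-value combinations within 16 cm:
- amulet: length 13, value 52
- scroll: length 11, value 50
- mask+urn: length 10+6=16, value 18+13=31
- blade+urn: length 8+6=14, value 9+13=22
- mask: length 10, value 18
Best: 52 score.

52 score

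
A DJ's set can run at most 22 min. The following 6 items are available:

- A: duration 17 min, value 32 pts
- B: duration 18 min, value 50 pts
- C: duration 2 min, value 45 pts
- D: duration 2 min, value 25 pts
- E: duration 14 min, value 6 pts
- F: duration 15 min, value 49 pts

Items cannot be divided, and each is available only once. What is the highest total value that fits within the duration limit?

120 pts

Check high-value combinations within 22 min:
- B+C+D: duration 18+2+2=22, value 50+45+25=120
- C+D+F: duration 2+2+15=19, value 45+25+49=119
- A+C+D: duration 17+2+2=21, value 32+45+25=102
- B+C: duration 18+2=20, value 50+45=95
Best: 120 pts.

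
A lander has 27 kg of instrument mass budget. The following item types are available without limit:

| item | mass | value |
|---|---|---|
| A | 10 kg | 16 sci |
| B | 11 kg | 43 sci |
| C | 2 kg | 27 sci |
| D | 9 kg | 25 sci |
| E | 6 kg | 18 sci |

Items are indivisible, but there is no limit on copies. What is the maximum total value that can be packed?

Best value-per-unit is C at 27/2, and filling with it alone uses mass 13×2=26. No mix of the others beats 13×27 = 351.

351 sci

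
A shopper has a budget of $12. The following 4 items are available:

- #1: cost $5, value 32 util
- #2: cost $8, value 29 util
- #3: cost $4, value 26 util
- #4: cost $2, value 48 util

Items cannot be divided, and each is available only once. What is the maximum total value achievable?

106 util

Check high-value combinations within $12:
- #1+#3+#4: cost 5+4+2=11, value 32+26+48=106
- #1+#4: cost 5+2=7, value 32+48=80
- #2+#4: cost 8+2=10, value 29+48=77
- #3+#4: cost 4+2=6, value 26+48=74
Best: 106 util.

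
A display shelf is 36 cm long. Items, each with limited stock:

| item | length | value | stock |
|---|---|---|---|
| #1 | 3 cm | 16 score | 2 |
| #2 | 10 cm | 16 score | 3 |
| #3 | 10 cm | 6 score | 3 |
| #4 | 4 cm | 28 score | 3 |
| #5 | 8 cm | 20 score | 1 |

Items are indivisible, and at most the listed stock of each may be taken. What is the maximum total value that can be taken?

Top feasible selections:
- 2×#1 + 1×#2 + 3×#4 + 1×#5: length 36, value 152
- 2×#1 + 1×#3 + 3×#4 + 1×#5: length 36, value 142
- 2×#1 + 3×#4 + 1×#5: length 26, value 136
- 1×#1 + 1×#2 + 3×#4 + 1×#5: length 33, value 136
Best: 152 score.

152 score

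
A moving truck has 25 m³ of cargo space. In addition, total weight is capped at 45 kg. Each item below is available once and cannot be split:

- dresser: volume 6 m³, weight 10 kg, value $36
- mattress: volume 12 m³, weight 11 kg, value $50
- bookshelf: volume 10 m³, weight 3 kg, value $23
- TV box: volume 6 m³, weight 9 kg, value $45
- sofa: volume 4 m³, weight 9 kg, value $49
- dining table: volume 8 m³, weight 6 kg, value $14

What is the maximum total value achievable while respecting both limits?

Feasible sets respecting both limits:
- mattress+TV box+sofa: volume 22, weight 29, value 144
- dresser+TV box+sofa+dining table: volume 24, weight 34, value 144
- dresser+mattress+sofa: volume 22, weight 30, value 135
- dresser+mattress+TV box: volume 24, weight 30, value 131
Best: $144.

$144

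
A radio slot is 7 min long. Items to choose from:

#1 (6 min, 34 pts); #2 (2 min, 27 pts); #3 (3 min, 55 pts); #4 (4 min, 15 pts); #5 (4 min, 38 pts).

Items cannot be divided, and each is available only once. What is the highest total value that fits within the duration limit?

This is a 0/1 knapsack; check combinations near the capacity.
- #3+#5: duration 3+4=7, value 55+38=93
- #2+#3: duration 2+3=5, value 27+55=82
- #3+#4: duration 3+4=7, value 55+15=70
- #2+#5: duration 2+4=6, value 27+38=65
- #3: duration 3, value 55
Best: 93 pts.

93 pts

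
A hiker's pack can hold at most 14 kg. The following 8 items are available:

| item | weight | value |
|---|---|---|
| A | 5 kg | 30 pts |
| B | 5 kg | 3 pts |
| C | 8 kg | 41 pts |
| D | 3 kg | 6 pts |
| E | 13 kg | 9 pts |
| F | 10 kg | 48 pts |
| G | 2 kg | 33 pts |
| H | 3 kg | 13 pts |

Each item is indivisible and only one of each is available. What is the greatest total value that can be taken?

This is a 0/1 knapsack; check combinations near the capacity.
- C+G+H: weight 8+2+3=13, value 41+33+13=87
- A+D+G+H: weight 5+3+2+3=13, value 30+6+33+13=82
- F+G: weight 10+2=12, value 48+33=81
Best: 87 pts.

87 pts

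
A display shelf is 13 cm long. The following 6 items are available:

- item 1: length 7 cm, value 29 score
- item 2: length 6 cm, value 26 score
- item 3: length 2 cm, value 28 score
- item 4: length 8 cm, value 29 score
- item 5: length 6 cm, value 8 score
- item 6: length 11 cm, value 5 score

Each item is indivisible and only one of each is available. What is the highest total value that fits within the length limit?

57 score

This is a 0/1 knapsack; check combinations near the capacity.
- item 1+item 3: length 7+2=9, value 29+28=57
- item 3+item 4: length 2+8=10, value 28+29=57
- item 1+item 2: length 7+6=13, value 29+26=55
Best: 57 score.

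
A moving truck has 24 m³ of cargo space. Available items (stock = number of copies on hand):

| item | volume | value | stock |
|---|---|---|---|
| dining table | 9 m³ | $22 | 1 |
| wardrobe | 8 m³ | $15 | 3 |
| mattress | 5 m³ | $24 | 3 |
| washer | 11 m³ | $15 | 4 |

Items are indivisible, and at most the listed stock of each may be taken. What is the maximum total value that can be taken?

$94

Top feasible selections:
- 1×dining table + 3×mattress: volume 24, value 94
- 1×wardrobe + 3×mattress: volume 23, value 87
- 3×mattress: volume 15, value 72
Best: $94.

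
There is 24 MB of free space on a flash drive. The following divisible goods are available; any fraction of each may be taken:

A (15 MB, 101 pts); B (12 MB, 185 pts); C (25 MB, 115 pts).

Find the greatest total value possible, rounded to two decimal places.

Take in order of value per unit:
- B (185/12 per unit): all 12 → value 185, running total 185.00
- A (101/15 per unit): 12 of 15 → value 12×101/15 = 80.8000, running total 265.80
Total 265.80.

265.80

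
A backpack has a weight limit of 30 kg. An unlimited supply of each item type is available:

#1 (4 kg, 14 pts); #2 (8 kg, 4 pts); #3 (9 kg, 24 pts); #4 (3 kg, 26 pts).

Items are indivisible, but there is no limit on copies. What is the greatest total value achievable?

260 pts

Best value-per-unit is #4 at 26/3, and filling with it alone uses weight 10×3=30. No mix of the others beats 10×26 = 260.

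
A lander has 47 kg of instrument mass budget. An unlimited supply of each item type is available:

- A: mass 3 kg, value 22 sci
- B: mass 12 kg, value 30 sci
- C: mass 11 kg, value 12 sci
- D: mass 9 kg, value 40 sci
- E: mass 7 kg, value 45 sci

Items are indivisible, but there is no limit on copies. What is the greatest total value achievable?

332 sci

Best value-per-unit is A at 22/3; filling with it alone gives 15×22 = 330.
Optimal mix: 11×A + 2×E → mass 47, value 332.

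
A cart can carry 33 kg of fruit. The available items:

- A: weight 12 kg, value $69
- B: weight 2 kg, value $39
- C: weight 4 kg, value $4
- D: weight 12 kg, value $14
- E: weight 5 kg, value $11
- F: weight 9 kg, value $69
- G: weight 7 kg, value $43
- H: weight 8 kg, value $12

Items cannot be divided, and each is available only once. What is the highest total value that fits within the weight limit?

$220

Check high-value combinations within 33 kg:
- A+B+F+G: weight 12+2+9+7=30, value 69+39+69+43=220
- A+B+C+E+F: weight 12+2+4+5+9=32, value 69+39+4+11+69=192
- A+E+F+G: weight 12+5+9+7=33, value 69+11+69+43=192
- A+B+F+H: weight 12+2+9+8=31, value 69+39+69+12=189
- A+B+E+F: weight 12+2+5+9=28, value 69+39+11+69=188
Best: $220.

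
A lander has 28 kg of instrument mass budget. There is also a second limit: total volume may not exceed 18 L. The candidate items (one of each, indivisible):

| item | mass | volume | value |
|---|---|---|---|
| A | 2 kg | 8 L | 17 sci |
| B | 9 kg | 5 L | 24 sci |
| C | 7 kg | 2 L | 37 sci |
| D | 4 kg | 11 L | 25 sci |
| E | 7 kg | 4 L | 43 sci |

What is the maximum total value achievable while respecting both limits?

Feasible sets respecting both limits:
- C+D+E: mass 18, volume 17, value 105
- B+C+E: mass 23, volume 11, value 104
- A+C+E: mass 16, volume 14, value 97
- B+C+D: mass 20, volume 18, value 86
Best: 105 sci.

105 sci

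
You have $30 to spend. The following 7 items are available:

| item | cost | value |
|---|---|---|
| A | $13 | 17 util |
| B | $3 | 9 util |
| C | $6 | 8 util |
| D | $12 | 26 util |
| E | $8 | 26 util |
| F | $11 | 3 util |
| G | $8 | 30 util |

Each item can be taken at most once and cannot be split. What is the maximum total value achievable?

82 util

Check high-value combinations within $30:
- D+E+G: cost 12+8+8=28, value 26+26+30=82
- B+C+E+G: cost 3+6+8+8=25, value 9+8+26+30=73
- B+C+D+G: cost 3+6+12+8=29, value 9+8+26+30=73
- A+E+G: cost 13+8+8=29, value 17+26+30=73
Best: 82 util.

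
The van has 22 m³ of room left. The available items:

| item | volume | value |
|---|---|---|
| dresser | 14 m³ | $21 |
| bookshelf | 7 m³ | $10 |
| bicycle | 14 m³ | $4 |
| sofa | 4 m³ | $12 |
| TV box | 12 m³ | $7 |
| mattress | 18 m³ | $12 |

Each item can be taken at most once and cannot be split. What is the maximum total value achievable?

$33

Check high-value combinations within 22 m³:
- dresser+sofa: volume 14+4=18, value 21+12=33
- dresser+bookshelf: volume 14+7=21, value 21+10=31
- sofa+mattress: volume 4+18=22, value 12+12=24
- bookshelf+sofa: volume 7+4=11, value 10+12=22
Best: $33.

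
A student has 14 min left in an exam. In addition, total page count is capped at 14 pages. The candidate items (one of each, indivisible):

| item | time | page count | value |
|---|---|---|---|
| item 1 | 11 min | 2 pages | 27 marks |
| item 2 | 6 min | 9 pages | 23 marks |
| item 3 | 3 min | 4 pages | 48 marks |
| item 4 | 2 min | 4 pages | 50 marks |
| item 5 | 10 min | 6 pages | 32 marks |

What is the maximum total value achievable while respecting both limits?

98 marks

Feasible sets respecting both limits:
- item 3+item 4: time 5, page count 8, value 98
- item 4+item 5: time 12, page count 10, value 82
- item 3+item 5: time 13, page count 10, value 80
- item 1+item 4: time 13, page count 6, value 77
Best: 98 marks.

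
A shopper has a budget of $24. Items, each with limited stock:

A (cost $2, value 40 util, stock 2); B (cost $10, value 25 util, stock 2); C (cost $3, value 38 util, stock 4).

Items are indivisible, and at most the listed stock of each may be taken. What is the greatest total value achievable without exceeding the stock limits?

Top feasible selections:
- 2×A + 4×C: cost 16, value 232
- 2×A + 1×B + 3×C: cost 23, value 219
- 1×A + 1×B + 4×C: cost 24, value 217
- 2×A + 3×C: cost 13, value 194
Best: 232 util.

232 util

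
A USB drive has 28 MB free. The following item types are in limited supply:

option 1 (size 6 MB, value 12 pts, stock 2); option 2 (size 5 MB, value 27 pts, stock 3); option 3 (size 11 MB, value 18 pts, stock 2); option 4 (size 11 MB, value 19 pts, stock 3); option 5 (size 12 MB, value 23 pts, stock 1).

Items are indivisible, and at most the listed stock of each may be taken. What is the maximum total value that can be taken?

Top feasible selections:
- 2×option 1 + 3×option 2: size 27, value 105
- 3×option 2 + 1×option 5: size 27, value 104
Best: 105 pts.

105 pts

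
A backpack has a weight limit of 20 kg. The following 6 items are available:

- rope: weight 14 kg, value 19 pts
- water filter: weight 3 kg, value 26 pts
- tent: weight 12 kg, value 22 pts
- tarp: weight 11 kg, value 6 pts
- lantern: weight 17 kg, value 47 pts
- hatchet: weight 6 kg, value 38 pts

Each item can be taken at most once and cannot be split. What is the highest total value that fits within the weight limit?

Check high-value combinations within 20 kg:
- water filter+lantern: weight 3+17=20, value 26+47=73
- water filter+tarp+hatchet: weight 3+11+6=20, value 26+6+38=70
- water filter+hatchet: weight 3+6=9, value 26+38=64
- tent+hatchet: weight 12+6=18, value 22+38=60
Best: 73 pts.

73 pts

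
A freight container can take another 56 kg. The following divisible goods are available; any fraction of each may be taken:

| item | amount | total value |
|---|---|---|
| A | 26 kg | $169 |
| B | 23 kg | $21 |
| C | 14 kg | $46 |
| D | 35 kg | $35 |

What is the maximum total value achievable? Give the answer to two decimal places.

Take in order of value per unit:
- A (169/26 per unit): all 26 → value 169, running total 169.00
- C (46/14 per unit): all 14 → value 46, running total 215.00
- D (35/35 per unit): 16 of 35 → value 16×35/35 = 16.0000, running total 231.00
Total 231.00.

231.00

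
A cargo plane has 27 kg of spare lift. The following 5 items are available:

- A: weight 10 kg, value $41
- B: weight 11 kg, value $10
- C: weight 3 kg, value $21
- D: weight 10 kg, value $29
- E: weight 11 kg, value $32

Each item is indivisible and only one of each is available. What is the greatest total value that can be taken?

Check high-value combinations within 27 kg:
- A+C+E: weight 10+3+11=24, value 41+21+32=94
- A+C+D: weight 10+3+10=23, value 41+21+29=91
- C+D+E: weight 3+10+11=24, value 21+29+32=82
- A+E: weight 10+11=21, value 41+32=73
- A+B+C: weight 10+11+3=24, value 41+10+21=72
Best: $94.

$94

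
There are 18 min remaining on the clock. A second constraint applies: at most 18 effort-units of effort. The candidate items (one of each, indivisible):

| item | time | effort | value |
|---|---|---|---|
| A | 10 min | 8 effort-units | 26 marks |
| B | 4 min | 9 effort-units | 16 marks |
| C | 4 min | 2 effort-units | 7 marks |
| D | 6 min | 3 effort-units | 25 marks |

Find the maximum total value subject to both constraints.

51 marks

Feasible sets respecting both limits:
- A+D: time 16, effort 11, value 51
- B+C+D: time 14, effort 14, value 48
- A+B: time 14, effort 17, value 42
- B+D: time 10, effort 12, value 41
Best: 51 marks.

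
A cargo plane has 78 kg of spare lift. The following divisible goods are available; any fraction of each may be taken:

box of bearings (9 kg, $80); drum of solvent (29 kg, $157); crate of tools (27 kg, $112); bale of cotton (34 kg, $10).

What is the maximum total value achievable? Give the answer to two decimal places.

352.82

Take in order of value per unit:
- box of bearings (80/9 per unit): all 9 → value 80, running total 80.00
- drum of solvent (157/29 per unit): all 29 → value 157, running total 237.00
- crate of tools (112/27 per unit): all 27 → value 112, running total 349.00
- bale of cotton (10/34 per unit): 13 of 34 → value 13×10/34 = 3.8235, running total 352.82
Total 352.82.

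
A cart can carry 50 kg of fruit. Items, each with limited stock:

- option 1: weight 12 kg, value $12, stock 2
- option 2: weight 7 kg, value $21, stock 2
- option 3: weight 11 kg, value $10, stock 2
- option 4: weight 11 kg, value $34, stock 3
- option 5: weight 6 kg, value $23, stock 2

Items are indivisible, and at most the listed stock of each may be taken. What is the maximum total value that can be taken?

$156

Top feasible selections:
- 2×option 2 + 2×option 4 + 2×option 5: weight 48, value 156
- 3×option 4 + 2×option 5: weight 45, value 148
- 1×option 2 + 3×option 4 + 1×option 5: weight 46, value 146
Best: $156.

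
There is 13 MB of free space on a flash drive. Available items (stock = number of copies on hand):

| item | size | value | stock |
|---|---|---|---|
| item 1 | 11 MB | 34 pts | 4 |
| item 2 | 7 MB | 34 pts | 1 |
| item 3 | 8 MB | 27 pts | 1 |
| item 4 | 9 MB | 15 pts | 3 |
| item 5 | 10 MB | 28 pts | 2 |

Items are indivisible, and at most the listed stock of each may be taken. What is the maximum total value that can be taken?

Best selections within size 13 and stock limits:
- 1×item 2: size 7, value 34
- 1×item 1: size 11, value 34
Best: 34 pts.

34 pts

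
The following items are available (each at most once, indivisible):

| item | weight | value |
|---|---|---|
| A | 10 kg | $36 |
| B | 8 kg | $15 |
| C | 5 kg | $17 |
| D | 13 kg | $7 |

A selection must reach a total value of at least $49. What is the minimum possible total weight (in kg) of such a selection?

15

Subsets with value ≥ 49, sorted by total weight:
- A+C: weight 15, value 53
- A+B: weight 18, value 51
Minimum weight: 15 kg.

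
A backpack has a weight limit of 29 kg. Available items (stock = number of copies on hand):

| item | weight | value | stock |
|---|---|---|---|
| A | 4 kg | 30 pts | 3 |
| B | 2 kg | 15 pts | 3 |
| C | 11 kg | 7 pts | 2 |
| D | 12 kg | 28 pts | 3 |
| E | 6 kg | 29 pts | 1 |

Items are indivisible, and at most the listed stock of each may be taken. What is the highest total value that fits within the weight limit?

Best selections within weight 29 and stock limits:
- 3×A + 3×B + 1×E: weight 24, value 164
- 3×A + 2×B + 1×E: weight 22, value 149
- 3×A + 2×B + 1×D: weight 28, value 148
Best: 164 pts.

164 pts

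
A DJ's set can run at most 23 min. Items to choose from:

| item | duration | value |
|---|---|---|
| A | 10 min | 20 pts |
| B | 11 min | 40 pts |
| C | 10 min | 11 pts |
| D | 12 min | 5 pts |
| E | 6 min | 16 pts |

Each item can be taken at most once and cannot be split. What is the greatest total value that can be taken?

This is a 0/1 knapsack; check combinations near the capacity.
- A+B: duration 10+11=21, value 20+40=60
- B+E: duration 11+6=17, value 40+16=56
- B+C: duration 11+10=21, value 40+11=51
- B+D: duration 11+12=23, value 40+5=45
- B: duration 11, value 40
Best: 60 pts.

60 pts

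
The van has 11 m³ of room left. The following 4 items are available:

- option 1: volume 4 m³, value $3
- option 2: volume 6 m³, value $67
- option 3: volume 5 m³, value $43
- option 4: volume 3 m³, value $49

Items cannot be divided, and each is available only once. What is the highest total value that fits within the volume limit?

Check high-value combinations within 11 m³:
- option 2+option 4: volume 6+3=9, value 67+49=116
- option 2+option 3: volume 6+5=11, value 67+43=110
- option 3+option 4: volume 5+3=8, value 43+49=92
- option 1+option 2: volume 4+6=10, value 3+67=70
- option 2: volume 6, value 67
Best: $116.

$116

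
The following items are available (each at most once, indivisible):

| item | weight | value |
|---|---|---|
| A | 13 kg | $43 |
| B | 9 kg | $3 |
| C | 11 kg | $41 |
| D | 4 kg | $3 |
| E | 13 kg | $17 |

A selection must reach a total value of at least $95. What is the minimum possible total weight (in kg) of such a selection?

Subsets with value ≥ 95, sorted by total weight:
- A+C+E: weight 37, value 101
- A+C+D+E: weight 41, value 104
- A+B+C+E: weight 46, value 104
Minimum weight: 37 kg.

37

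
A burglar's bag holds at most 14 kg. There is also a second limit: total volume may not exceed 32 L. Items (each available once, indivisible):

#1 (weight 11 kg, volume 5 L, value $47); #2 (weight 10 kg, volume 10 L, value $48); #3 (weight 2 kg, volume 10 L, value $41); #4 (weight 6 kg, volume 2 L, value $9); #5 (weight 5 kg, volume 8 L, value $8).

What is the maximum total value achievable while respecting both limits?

$89

Feasible sets respecting both limits:
- #2+#3: weight 12, volume 20, value 89
- #1+#3: weight 13, volume 15, value 88
- #3+#4+#5: weight 13, volume 20, value 58
Best: $89.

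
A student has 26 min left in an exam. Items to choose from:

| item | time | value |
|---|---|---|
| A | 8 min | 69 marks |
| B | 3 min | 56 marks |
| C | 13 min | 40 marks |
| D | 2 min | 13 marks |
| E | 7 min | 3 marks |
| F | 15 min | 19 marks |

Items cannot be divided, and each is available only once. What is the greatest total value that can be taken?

178 marks

This is a 0/1 knapsack; check combinations near the capacity.
- A+B+C+D: time 8+3+13+2=26, value 69+56+40+13=178
- A+B+C: time 8+3+13=24, value 69+56+40=165
- A+B+F: time 8+3+15=26, value 69+56+19=144
- A+B+D+E: time 8+3+2+7=20, value 69+56+13+3=141
- A+B+D: time 8+3+2=13, value 69+56+13=138
Best: 178 marks.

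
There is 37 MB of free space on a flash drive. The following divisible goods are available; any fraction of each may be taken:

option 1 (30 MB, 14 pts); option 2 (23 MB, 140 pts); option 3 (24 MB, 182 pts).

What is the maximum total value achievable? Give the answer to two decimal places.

261.13

Take in order of value per unit:
- option 3 (182/24 per unit): all 24 → value 182, running total 182.00
- option 2 (140/23 per unit): 13 of 23 → value 13×140/23 = 79.1304, running total 261.13
Total 261.13.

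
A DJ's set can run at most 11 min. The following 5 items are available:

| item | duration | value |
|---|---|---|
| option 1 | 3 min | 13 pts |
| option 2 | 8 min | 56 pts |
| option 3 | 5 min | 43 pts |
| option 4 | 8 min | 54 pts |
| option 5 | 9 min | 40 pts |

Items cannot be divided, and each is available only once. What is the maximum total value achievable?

Check high-value combinations within 11 min:
- option 1+option 2: duration 3+8=11, value 13+56=69
- option 1+option 4: duration 3+8=11, value 13+54=67
- option 2: duration 8, value 56
- option 1+option 3: duration 3+5=8, value 13+43=56
- option 4: duration 8, value 54
Best: 69 pts.

69 pts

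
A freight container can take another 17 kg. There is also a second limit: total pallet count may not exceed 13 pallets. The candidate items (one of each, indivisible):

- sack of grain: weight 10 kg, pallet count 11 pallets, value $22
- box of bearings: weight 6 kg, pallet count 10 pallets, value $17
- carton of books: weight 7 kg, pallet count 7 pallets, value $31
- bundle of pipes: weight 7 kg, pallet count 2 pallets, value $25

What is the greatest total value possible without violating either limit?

$56

Feasible sets respecting both limits:
- carton of books+bundle of pipes: weight 14, pallet count 9, value 56
- sack of grain+bundle of pipes: weight 17, pallet count 13, value 47
- box of bearings+bundle of pipes: weight 13, pallet count 12, value 42
Best: $56.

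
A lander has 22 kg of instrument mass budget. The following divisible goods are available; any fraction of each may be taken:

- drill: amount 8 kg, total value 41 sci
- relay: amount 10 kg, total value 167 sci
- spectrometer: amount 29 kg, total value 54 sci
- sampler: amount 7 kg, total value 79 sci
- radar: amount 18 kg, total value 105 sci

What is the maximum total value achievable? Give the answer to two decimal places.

275.17

Take in order of value per unit:
- relay (167/10 per unit): all 10 → value 167, running total 167.00
- sampler (79/7 per unit): all 7 → value 79, running total 246.00
- radar (105/18 per unit): 5 of 18 → value 5×105/18 = 29.1667, running total 275.17
Total 275.17.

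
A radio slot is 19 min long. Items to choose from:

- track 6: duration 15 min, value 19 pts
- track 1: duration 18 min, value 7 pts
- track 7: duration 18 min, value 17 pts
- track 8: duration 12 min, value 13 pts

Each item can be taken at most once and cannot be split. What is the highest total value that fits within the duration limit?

19 pts

Check high-value combinations within 19 min:
- track 6: duration 15, value 19
- track 7: duration 18, value 17
- track 8: duration 12, value 13
- track 1: duration 18, value 7
Best: 19 pts.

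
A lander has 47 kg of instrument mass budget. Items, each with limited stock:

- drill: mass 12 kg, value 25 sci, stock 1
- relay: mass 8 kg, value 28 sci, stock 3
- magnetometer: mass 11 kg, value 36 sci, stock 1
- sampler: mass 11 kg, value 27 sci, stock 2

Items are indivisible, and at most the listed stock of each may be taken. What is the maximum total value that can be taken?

147 sci

Best selections within mass 47 and stock limits:
- 3×relay + 1×magnetometer + 1×sampler: mass 46, value 147
- 1×drill + 3×relay + 1×magnetometer: mass 47, value 145
Best: 147 sci.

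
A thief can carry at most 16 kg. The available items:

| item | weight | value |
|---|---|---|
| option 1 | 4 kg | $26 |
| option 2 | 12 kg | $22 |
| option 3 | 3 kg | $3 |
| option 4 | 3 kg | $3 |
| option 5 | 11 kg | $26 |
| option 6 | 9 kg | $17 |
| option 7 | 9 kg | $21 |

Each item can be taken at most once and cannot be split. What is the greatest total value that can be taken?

Check high-value combinations within 16 kg:
- option 1+option 5: weight 4+11=15, value 26+26=52
- option 1+option 3+option 7: weight 4+3+9=16, value 26+3+21=50
- option 1+option 4+option 7: weight 4+3+9=16, value 26+3+21=50
- option 1+option 2: weight 4+12=16, value 26+22=48
- option 1+option 7: weight 4+9=13, value 26+21=47
Best: $52.

$52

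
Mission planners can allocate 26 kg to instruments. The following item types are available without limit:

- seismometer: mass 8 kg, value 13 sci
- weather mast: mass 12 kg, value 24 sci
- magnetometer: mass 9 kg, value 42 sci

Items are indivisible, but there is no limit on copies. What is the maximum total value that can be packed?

Best value-per-unit is magnetometer at 42/9; filling with it alone gives 2×42 = 84.
Optimal mix: 1×seismometer + 2×magnetometer → mass 26, value 97.

97 sci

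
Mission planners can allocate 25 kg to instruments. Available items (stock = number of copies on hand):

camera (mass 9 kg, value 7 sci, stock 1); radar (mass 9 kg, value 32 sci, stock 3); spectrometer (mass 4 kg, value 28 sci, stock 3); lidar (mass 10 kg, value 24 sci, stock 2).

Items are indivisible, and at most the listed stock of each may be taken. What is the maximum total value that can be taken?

116 sci

Best selections within mass 25 and stock limits:
- 1×radar + 3×spectrometer: mass 21, value 116
- 3×spectrometer + 1×lidar: mass 22, value 108
Best: 116 sci.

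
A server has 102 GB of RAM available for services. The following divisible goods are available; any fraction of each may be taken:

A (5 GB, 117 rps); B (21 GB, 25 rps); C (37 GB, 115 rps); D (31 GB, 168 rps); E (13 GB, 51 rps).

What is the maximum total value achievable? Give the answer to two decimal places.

Take in order of value per unit:
- A (117/5 per unit): all 5 → value 117, running total 117.00
- D (168/31 per unit): all 31 → value 168, running total 285.00
- E (51/13 per unit): all 13 → value 51, running total 336.00
- C (115/37 per unit): all 37 → value 115, running total 451.00
- B (25/21 per unit): 16 of 21 → value 16×25/21 = 19.0476, running total 470.05
Total 470.05.

470.05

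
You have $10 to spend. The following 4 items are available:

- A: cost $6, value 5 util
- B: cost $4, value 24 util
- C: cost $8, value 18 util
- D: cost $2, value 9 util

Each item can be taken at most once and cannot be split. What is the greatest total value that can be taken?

This is a 0/1 knapsack; check combinations near the capacity.
- B+D: cost 4+2=6, value 24+9=33
- A+B: cost 6+4=10, value 5+24=29
- C+D: cost 8+2=10, value 18+9=27
- B: cost 4, value 24
- C: cost 8, value 18
Best: 33 util.

33 util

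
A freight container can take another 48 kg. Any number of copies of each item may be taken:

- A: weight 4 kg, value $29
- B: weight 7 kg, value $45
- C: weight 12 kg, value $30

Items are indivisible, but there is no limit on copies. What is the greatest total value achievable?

Best value-per-unit is A at 29/4, and filling with it alone uses weight 12×4=48. No mix of the others beats 12×29 = 348.

$348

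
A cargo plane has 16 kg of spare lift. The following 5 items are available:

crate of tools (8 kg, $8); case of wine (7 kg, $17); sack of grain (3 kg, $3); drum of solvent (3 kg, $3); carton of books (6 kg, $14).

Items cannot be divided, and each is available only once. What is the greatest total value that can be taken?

$34

Check high-value combinations within 16 kg:
- case of wine+sack of grain+carton of books: weight 7+3+6=16, value 17+3+14=34
- case of wine+drum of solvent+carton of books: weight 7+3+6=16, value 17+3+14=34
- case of wine+carton of books: weight 7+6=13, value 17+14=31
- crate of tools+case of wine: weight 8+7=15, value 8+17=25
- case of wine+sack of grain+drum of solvent: weight 7+3+3=13, value 17+3+3=23
Best: $34.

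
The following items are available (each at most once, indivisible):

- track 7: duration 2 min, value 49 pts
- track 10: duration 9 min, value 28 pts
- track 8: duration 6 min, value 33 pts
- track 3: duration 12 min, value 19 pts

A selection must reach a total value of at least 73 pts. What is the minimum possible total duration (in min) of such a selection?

8

Subsets with value ≥ 73, sorted by total duration:
- track 7+track 8: duration 8, value 82
- track 7+track 10: duration 11, value 77
- track 7+track 10+track 8: duration 17, value 110
- track 7+track 8+track 3: duration 20, value 101
Minimum duration: 8 min.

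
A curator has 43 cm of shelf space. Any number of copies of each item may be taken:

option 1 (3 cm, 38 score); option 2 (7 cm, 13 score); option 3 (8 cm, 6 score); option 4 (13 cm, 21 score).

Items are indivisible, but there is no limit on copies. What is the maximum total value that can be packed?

Best value-per-unit is option 1 at 38/3, and filling with it alone uses length 14×3=42. No mix of the others beats 14×38 = 532.

532 score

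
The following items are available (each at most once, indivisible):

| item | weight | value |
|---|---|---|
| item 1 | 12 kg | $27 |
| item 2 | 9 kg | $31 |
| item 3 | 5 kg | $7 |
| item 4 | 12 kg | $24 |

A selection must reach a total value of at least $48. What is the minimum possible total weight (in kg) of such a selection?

Subsets with value ≥ 48, sorted by total weight:
- item 1+item 2: weight 21, value 58
- item 2+item 4: weight 21, value 55
- item 1+item 4: weight 24, value 51
- item 1+item 2+item 3: weight 26, value 65
Minimum weight: 21 kg.

21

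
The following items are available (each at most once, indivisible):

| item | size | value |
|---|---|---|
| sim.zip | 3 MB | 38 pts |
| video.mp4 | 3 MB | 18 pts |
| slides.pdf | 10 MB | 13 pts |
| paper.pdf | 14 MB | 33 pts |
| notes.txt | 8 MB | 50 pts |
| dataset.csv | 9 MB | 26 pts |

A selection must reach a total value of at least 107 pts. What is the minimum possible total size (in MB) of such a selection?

20

Subsets with value ≥ 107, sorted by total size:
- sim.zip+notes.txt+dataset.csv: size 20, value 114
- sim.zip+video.mp4+notes.txt+dataset.csv: size 23, value 132
- sim.zip+video.mp4+slides.pdf+notes.txt: size 24, value 119
Minimum size: 20 MB.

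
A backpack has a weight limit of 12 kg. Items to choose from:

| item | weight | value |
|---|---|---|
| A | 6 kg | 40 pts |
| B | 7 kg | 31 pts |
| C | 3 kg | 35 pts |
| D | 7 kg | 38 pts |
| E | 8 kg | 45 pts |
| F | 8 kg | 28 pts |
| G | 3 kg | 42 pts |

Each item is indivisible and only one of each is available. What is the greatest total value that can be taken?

Check high-value combinations within 12 kg:
- A+C+G: weight 6+3+3=12, value 40+35+42=117
- E+G: weight 8+3=11, value 45+42=87
- A+G: weight 6+3=9, value 40+42=82
- D+G: weight 7+3=10, value 38+42=80
- C+E: weight 3+8=11, value 35+45=80
Best: 117 pts.

117 pts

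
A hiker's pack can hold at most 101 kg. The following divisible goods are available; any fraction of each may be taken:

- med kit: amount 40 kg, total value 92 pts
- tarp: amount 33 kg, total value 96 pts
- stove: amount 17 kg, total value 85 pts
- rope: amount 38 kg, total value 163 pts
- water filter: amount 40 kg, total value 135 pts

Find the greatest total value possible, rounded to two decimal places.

400.45

Take in order of value per unit:
- stove (85/17 per unit): all 17 → value 85, running total 85.00
- rope (163/38 per unit): all 38 → value 163, running total 248.00
- water filter (135/40 per unit): all 40 → value 135, running total 383.00
- tarp (96/33 per unit): 6 of 33 → value 6×96/33 = 17.4545, running total 400.45
Total 400.45.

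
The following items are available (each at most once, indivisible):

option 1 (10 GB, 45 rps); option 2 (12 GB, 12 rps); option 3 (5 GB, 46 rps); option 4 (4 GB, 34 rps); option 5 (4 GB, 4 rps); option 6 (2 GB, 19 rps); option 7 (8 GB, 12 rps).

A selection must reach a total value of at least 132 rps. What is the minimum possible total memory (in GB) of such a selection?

21

Subsets with value ≥ 132, sorted by total memory:
- option 1+option 3+option 4+option 6: memory 21, value 144
- option 1+option 3+option 4+option 5+option 6: memory 25, value 148
- option 1+option 3+option 4+option 7: memory 27, value 137
Minimum memory: 21 GB.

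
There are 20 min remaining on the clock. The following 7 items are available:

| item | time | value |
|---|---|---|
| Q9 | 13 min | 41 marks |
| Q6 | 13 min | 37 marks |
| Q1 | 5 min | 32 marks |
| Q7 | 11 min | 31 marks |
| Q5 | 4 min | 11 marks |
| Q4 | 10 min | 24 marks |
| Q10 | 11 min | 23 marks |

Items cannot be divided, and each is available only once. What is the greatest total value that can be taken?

Check high-value combinations within 20 min:
- Q1+Q7+Q5: time 5+11+4=20, value 32+31+11=74
- Q9+Q1: time 13+5=18, value 41+32=73
- Q6+Q1: time 13+5=18, value 37+32=69
- Q1+Q5+Q4: time 5+4+10=19, value 32+11+24=67
- Q1+Q5+Q10: time 5+4+11=20, value 32+11+23=66
Best: 74 marks.

74 marks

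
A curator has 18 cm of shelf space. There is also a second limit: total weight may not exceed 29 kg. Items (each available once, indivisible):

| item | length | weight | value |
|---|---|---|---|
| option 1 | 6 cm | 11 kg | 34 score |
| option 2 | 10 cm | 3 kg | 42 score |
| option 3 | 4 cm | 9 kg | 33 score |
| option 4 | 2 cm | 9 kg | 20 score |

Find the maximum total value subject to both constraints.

Feasible sets respecting both limits:
- option 1+option 2+option 4: length 18, weight 23, value 96
- option 2+option 3+option 4: length 16, weight 21, value 95
- option 1+option 3+option 4: length 12, weight 29, value 87
- option 1+option 2: length 16, weight 14, value 76
Best: 96 score.

96 score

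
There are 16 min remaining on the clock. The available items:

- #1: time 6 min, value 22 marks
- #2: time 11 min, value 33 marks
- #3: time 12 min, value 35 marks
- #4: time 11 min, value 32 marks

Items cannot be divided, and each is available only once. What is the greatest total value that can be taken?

35 marks

Check high-value combinations within 16 min:
- #3: time 12, value 35
- #2: time 11, value 33
- #4: time 11, value 32
- #1: time 6, value 22
Best: 35 marks.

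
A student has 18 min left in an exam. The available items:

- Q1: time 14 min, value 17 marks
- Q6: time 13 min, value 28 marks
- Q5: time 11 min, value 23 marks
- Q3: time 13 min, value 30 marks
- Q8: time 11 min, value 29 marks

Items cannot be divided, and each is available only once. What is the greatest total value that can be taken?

Check high-value combinations within 18 min:
- Q3: time 13, value 30
- Q8: time 11, value 29
- Q6: time 13, value 28
- Q5: time 11, value 23
- Q1: time 14, value 17
Best: 30 marks.

30 marks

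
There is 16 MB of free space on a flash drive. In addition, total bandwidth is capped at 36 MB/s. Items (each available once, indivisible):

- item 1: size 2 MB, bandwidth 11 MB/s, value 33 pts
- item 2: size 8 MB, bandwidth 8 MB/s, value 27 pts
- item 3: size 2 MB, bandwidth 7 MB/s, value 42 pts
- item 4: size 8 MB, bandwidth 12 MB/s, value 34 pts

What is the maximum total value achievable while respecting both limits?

Feasible sets respecting both limits:
- item 1+item 3+item 4: size 12, bandwidth 30, value 109
- item 1+item 2+item 3: size 12, bandwidth 26, value 102
- item 3+item 4: size 10, bandwidth 19, value 76
Best: 109 pts.

109 pts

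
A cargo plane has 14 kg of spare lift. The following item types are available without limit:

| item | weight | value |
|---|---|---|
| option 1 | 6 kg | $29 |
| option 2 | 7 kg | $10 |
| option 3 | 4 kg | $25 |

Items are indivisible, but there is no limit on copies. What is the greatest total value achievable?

Best value-per-unit is option 3 at 25/4; filling with it alone gives 3×25 = 75.
Optimal mix: 1×option 1 + 2×option 3 → weight 14, value 79.

$79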